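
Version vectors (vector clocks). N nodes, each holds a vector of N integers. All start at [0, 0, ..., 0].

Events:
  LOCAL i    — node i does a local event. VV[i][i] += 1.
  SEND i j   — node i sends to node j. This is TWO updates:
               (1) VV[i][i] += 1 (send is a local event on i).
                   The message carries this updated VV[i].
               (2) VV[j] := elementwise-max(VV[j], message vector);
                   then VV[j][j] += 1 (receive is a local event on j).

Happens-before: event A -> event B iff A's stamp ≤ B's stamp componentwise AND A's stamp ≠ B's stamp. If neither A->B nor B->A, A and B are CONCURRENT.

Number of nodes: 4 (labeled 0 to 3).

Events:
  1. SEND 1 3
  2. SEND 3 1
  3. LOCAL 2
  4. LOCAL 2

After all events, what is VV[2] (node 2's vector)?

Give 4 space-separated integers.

Answer: 0 0 2 0

Derivation:
Initial: VV[0]=[0, 0, 0, 0]
Initial: VV[1]=[0, 0, 0, 0]
Initial: VV[2]=[0, 0, 0, 0]
Initial: VV[3]=[0, 0, 0, 0]
Event 1: SEND 1->3: VV[1][1]++ -> VV[1]=[0, 1, 0, 0], msg_vec=[0, 1, 0, 0]; VV[3]=max(VV[3],msg_vec) then VV[3][3]++ -> VV[3]=[0, 1, 0, 1]
Event 2: SEND 3->1: VV[3][3]++ -> VV[3]=[0, 1, 0, 2], msg_vec=[0, 1, 0, 2]; VV[1]=max(VV[1],msg_vec) then VV[1][1]++ -> VV[1]=[0, 2, 0, 2]
Event 3: LOCAL 2: VV[2][2]++ -> VV[2]=[0, 0, 1, 0]
Event 4: LOCAL 2: VV[2][2]++ -> VV[2]=[0, 0, 2, 0]
Final vectors: VV[0]=[0, 0, 0, 0]; VV[1]=[0, 2, 0, 2]; VV[2]=[0, 0, 2, 0]; VV[3]=[0, 1, 0, 2]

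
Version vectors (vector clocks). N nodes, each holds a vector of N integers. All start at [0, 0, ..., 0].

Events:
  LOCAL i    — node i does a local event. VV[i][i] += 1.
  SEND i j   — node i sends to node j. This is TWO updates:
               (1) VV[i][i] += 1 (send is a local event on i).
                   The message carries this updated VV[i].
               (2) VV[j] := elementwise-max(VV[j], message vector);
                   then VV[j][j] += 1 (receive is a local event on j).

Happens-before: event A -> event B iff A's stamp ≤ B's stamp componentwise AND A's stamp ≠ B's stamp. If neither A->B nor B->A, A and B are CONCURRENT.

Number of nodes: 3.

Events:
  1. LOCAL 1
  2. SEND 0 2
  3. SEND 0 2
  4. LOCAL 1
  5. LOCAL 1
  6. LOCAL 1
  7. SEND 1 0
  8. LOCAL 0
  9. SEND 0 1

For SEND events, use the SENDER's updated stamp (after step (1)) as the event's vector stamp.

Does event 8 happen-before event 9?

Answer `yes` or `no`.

Initial: VV[0]=[0, 0, 0]
Initial: VV[1]=[0, 0, 0]
Initial: VV[2]=[0, 0, 0]
Event 1: LOCAL 1: VV[1][1]++ -> VV[1]=[0, 1, 0]
Event 2: SEND 0->2: VV[0][0]++ -> VV[0]=[1, 0, 0], msg_vec=[1, 0, 0]; VV[2]=max(VV[2],msg_vec) then VV[2][2]++ -> VV[2]=[1, 0, 1]
Event 3: SEND 0->2: VV[0][0]++ -> VV[0]=[2, 0, 0], msg_vec=[2, 0, 0]; VV[2]=max(VV[2],msg_vec) then VV[2][2]++ -> VV[2]=[2, 0, 2]
Event 4: LOCAL 1: VV[1][1]++ -> VV[1]=[0, 2, 0]
Event 5: LOCAL 1: VV[1][1]++ -> VV[1]=[0, 3, 0]
Event 6: LOCAL 1: VV[1][1]++ -> VV[1]=[0, 4, 0]
Event 7: SEND 1->0: VV[1][1]++ -> VV[1]=[0, 5, 0], msg_vec=[0, 5, 0]; VV[0]=max(VV[0],msg_vec) then VV[0][0]++ -> VV[0]=[3, 5, 0]
Event 8: LOCAL 0: VV[0][0]++ -> VV[0]=[4, 5, 0]
Event 9: SEND 0->1: VV[0][0]++ -> VV[0]=[5, 5, 0], msg_vec=[5, 5, 0]; VV[1]=max(VV[1],msg_vec) then VV[1][1]++ -> VV[1]=[5, 6, 0]
Event 8 stamp: [4, 5, 0]
Event 9 stamp: [5, 5, 0]
[4, 5, 0] <= [5, 5, 0]? True. Equal? False. Happens-before: True

Answer: yes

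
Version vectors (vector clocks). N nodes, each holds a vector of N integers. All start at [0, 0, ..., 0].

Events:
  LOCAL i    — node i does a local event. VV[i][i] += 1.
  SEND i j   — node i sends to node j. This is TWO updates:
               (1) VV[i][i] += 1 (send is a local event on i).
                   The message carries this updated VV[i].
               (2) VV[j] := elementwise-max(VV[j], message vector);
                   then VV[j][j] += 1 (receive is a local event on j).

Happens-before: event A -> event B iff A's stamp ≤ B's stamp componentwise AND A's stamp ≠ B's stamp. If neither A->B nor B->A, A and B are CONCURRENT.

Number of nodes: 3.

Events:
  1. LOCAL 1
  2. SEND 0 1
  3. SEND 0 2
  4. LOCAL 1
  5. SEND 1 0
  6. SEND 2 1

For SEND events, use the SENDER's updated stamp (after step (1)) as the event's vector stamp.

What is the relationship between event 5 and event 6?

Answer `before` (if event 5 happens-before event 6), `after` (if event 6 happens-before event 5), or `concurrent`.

Initial: VV[0]=[0, 0, 0]
Initial: VV[1]=[0, 0, 0]
Initial: VV[2]=[0, 0, 0]
Event 1: LOCAL 1: VV[1][1]++ -> VV[1]=[0, 1, 0]
Event 2: SEND 0->1: VV[0][0]++ -> VV[0]=[1, 0, 0], msg_vec=[1, 0, 0]; VV[1]=max(VV[1],msg_vec) then VV[1][1]++ -> VV[1]=[1, 2, 0]
Event 3: SEND 0->2: VV[0][0]++ -> VV[0]=[2, 0, 0], msg_vec=[2, 0, 0]; VV[2]=max(VV[2],msg_vec) then VV[2][2]++ -> VV[2]=[2, 0, 1]
Event 4: LOCAL 1: VV[1][1]++ -> VV[1]=[1, 3, 0]
Event 5: SEND 1->0: VV[1][1]++ -> VV[1]=[1, 4, 0], msg_vec=[1, 4, 0]; VV[0]=max(VV[0],msg_vec) then VV[0][0]++ -> VV[0]=[3, 4, 0]
Event 6: SEND 2->1: VV[2][2]++ -> VV[2]=[2, 0, 2], msg_vec=[2, 0, 2]; VV[1]=max(VV[1],msg_vec) then VV[1][1]++ -> VV[1]=[2, 5, 2]
Event 5 stamp: [1, 4, 0]
Event 6 stamp: [2, 0, 2]
[1, 4, 0] <= [2, 0, 2]? False
[2, 0, 2] <= [1, 4, 0]? False
Relation: concurrent

Answer: concurrent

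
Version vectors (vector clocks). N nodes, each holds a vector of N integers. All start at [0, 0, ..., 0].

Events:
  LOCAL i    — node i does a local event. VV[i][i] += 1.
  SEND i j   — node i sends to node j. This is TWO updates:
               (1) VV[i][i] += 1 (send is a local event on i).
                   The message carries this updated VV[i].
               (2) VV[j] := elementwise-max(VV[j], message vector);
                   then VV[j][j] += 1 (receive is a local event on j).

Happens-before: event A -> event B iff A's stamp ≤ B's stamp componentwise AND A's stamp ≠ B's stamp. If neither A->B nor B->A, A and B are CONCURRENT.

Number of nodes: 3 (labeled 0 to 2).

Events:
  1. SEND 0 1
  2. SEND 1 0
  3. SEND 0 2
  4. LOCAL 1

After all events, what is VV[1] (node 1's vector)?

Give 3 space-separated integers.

Answer: 1 3 0

Derivation:
Initial: VV[0]=[0, 0, 0]
Initial: VV[1]=[0, 0, 0]
Initial: VV[2]=[0, 0, 0]
Event 1: SEND 0->1: VV[0][0]++ -> VV[0]=[1, 0, 0], msg_vec=[1, 0, 0]; VV[1]=max(VV[1],msg_vec) then VV[1][1]++ -> VV[1]=[1, 1, 0]
Event 2: SEND 1->0: VV[1][1]++ -> VV[1]=[1, 2, 0], msg_vec=[1, 2, 0]; VV[0]=max(VV[0],msg_vec) then VV[0][0]++ -> VV[0]=[2, 2, 0]
Event 3: SEND 0->2: VV[0][0]++ -> VV[0]=[3, 2, 0], msg_vec=[3, 2, 0]; VV[2]=max(VV[2],msg_vec) then VV[2][2]++ -> VV[2]=[3, 2, 1]
Event 4: LOCAL 1: VV[1][1]++ -> VV[1]=[1, 3, 0]
Final vectors: VV[0]=[3, 2, 0]; VV[1]=[1, 3, 0]; VV[2]=[3, 2, 1]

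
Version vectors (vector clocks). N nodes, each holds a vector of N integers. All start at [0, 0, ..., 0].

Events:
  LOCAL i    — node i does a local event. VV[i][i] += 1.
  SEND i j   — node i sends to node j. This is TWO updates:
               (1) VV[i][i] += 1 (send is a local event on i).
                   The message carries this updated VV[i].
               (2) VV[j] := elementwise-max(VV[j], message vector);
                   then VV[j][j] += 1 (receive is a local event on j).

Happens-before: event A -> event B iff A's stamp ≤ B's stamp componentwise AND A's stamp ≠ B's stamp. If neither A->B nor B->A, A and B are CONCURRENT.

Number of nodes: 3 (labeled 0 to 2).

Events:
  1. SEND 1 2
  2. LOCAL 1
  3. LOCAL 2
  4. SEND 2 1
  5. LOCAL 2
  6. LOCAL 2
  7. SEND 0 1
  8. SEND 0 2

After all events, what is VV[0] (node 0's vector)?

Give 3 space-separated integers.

Answer: 2 0 0

Derivation:
Initial: VV[0]=[0, 0, 0]
Initial: VV[1]=[0, 0, 0]
Initial: VV[2]=[0, 0, 0]
Event 1: SEND 1->2: VV[1][1]++ -> VV[1]=[0, 1, 0], msg_vec=[0, 1, 0]; VV[2]=max(VV[2],msg_vec) then VV[2][2]++ -> VV[2]=[0, 1, 1]
Event 2: LOCAL 1: VV[1][1]++ -> VV[1]=[0, 2, 0]
Event 3: LOCAL 2: VV[2][2]++ -> VV[2]=[0, 1, 2]
Event 4: SEND 2->1: VV[2][2]++ -> VV[2]=[0, 1, 3], msg_vec=[0, 1, 3]; VV[1]=max(VV[1],msg_vec) then VV[1][1]++ -> VV[1]=[0, 3, 3]
Event 5: LOCAL 2: VV[2][2]++ -> VV[2]=[0, 1, 4]
Event 6: LOCAL 2: VV[2][2]++ -> VV[2]=[0, 1, 5]
Event 7: SEND 0->1: VV[0][0]++ -> VV[0]=[1, 0, 0], msg_vec=[1, 0, 0]; VV[1]=max(VV[1],msg_vec) then VV[1][1]++ -> VV[1]=[1, 4, 3]
Event 8: SEND 0->2: VV[0][0]++ -> VV[0]=[2, 0, 0], msg_vec=[2, 0, 0]; VV[2]=max(VV[2],msg_vec) then VV[2][2]++ -> VV[2]=[2, 1, 6]
Final vectors: VV[0]=[2, 0, 0]; VV[1]=[1, 4, 3]; VV[2]=[2, 1, 6]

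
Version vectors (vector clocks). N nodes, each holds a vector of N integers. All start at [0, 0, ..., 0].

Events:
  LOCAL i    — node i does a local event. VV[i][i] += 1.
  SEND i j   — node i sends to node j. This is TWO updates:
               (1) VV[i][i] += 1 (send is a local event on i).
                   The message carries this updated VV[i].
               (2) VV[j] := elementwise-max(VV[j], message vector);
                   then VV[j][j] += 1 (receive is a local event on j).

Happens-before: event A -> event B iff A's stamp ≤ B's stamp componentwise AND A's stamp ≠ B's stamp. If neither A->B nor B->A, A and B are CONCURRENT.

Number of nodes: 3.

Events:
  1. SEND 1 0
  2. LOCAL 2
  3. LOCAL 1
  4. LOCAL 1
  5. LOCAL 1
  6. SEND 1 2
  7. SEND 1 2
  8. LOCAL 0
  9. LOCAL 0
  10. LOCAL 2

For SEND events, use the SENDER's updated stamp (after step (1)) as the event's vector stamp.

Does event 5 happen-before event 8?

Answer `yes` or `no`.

Answer: no

Derivation:
Initial: VV[0]=[0, 0, 0]
Initial: VV[1]=[0, 0, 0]
Initial: VV[2]=[0, 0, 0]
Event 1: SEND 1->0: VV[1][1]++ -> VV[1]=[0, 1, 0], msg_vec=[0, 1, 0]; VV[0]=max(VV[0],msg_vec) then VV[0][0]++ -> VV[0]=[1, 1, 0]
Event 2: LOCAL 2: VV[2][2]++ -> VV[2]=[0, 0, 1]
Event 3: LOCAL 1: VV[1][1]++ -> VV[1]=[0, 2, 0]
Event 4: LOCAL 1: VV[1][1]++ -> VV[1]=[0, 3, 0]
Event 5: LOCAL 1: VV[1][1]++ -> VV[1]=[0, 4, 0]
Event 6: SEND 1->2: VV[1][1]++ -> VV[1]=[0, 5, 0], msg_vec=[0, 5, 0]; VV[2]=max(VV[2],msg_vec) then VV[2][2]++ -> VV[2]=[0, 5, 2]
Event 7: SEND 1->2: VV[1][1]++ -> VV[1]=[0, 6, 0], msg_vec=[0, 6, 0]; VV[2]=max(VV[2],msg_vec) then VV[2][2]++ -> VV[2]=[0, 6, 3]
Event 8: LOCAL 0: VV[0][0]++ -> VV[0]=[2, 1, 0]
Event 9: LOCAL 0: VV[0][0]++ -> VV[0]=[3, 1, 0]
Event 10: LOCAL 2: VV[2][2]++ -> VV[2]=[0, 6, 4]
Event 5 stamp: [0, 4, 0]
Event 8 stamp: [2, 1, 0]
[0, 4, 0] <= [2, 1, 0]? False. Equal? False. Happens-before: False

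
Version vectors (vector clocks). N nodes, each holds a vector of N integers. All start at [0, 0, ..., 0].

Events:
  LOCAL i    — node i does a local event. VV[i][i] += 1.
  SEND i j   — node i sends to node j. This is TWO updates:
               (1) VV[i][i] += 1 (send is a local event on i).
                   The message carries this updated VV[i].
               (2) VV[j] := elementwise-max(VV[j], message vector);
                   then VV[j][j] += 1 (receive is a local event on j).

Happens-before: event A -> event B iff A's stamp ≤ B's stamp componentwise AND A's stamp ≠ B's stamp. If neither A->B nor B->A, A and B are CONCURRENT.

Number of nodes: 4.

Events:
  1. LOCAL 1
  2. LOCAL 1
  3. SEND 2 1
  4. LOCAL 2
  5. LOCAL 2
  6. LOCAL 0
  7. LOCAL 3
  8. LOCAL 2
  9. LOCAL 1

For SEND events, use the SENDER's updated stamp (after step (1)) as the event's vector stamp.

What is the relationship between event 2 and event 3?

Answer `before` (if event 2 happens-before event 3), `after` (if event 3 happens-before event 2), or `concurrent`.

Initial: VV[0]=[0, 0, 0, 0]
Initial: VV[1]=[0, 0, 0, 0]
Initial: VV[2]=[0, 0, 0, 0]
Initial: VV[3]=[0, 0, 0, 0]
Event 1: LOCAL 1: VV[1][1]++ -> VV[1]=[0, 1, 0, 0]
Event 2: LOCAL 1: VV[1][1]++ -> VV[1]=[0, 2, 0, 0]
Event 3: SEND 2->1: VV[2][2]++ -> VV[2]=[0, 0, 1, 0], msg_vec=[0, 0, 1, 0]; VV[1]=max(VV[1],msg_vec) then VV[1][1]++ -> VV[1]=[0, 3, 1, 0]
Event 4: LOCAL 2: VV[2][2]++ -> VV[2]=[0, 0, 2, 0]
Event 5: LOCAL 2: VV[2][2]++ -> VV[2]=[0, 0, 3, 0]
Event 6: LOCAL 0: VV[0][0]++ -> VV[0]=[1, 0, 0, 0]
Event 7: LOCAL 3: VV[3][3]++ -> VV[3]=[0, 0, 0, 1]
Event 8: LOCAL 2: VV[2][2]++ -> VV[2]=[0, 0, 4, 0]
Event 9: LOCAL 1: VV[1][1]++ -> VV[1]=[0, 4, 1, 0]
Event 2 stamp: [0, 2, 0, 0]
Event 3 stamp: [0, 0, 1, 0]
[0, 2, 0, 0] <= [0, 0, 1, 0]? False
[0, 0, 1, 0] <= [0, 2, 0, 0]? False
Relation: concurrent

Answer: concurrent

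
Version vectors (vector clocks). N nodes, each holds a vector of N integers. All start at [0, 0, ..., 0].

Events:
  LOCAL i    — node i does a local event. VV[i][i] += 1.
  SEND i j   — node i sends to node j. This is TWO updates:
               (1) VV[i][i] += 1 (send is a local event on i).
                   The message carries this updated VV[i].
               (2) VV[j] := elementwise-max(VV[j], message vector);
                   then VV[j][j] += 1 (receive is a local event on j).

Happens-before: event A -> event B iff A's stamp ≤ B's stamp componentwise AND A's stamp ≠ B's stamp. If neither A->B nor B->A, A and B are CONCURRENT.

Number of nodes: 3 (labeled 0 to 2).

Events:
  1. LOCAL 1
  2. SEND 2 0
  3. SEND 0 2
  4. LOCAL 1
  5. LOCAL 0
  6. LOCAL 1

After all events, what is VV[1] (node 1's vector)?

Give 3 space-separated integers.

Answer: 0 3 0

Derivation:
Initial: VV[0]=[0, 0, 0]
Initial: VV[1]=[0, 0, 0]
Initial: VV[2]=[0, 0, 0]
Event 1: LOCAL 1: VV[1][1]++ -> VV[1]=[0, 1, 0]
Event 2: SEND 2->0: VV[2][2]++ -> VV[2]=[0, 0, 1], msg_vec=[0, 0, 1]; VV[0]=max(VV[0],msg_vec) then VV[0][0]++ -> VV[0]=[1, 0, 1]
Event 3: SEND 0->2: VV[0][0]++ -> VV[0]=[2, 0, 1], msg_vec=[2, 0, 1]; VV[2]=max(VV[2],msg_vec) then VV[2][2]++ -> VV[2]=[2, 0, 2]
Event 4: LOCAL 1: VV[1][1]++ -> VV[1]=[0, 2, 0]
Event 5: LOCAL 0: VV[0][0]++ -> VV[0]=[3, 0, 1]
Event 6: LOCAL 1: VV[1][1]++ -> VV[1]=[0, 3, 0]
Final vectors: VV[0]=[3, 0, 1]; VV[1]=[0, 3, 0]; VV[2]=[2, 0, 2]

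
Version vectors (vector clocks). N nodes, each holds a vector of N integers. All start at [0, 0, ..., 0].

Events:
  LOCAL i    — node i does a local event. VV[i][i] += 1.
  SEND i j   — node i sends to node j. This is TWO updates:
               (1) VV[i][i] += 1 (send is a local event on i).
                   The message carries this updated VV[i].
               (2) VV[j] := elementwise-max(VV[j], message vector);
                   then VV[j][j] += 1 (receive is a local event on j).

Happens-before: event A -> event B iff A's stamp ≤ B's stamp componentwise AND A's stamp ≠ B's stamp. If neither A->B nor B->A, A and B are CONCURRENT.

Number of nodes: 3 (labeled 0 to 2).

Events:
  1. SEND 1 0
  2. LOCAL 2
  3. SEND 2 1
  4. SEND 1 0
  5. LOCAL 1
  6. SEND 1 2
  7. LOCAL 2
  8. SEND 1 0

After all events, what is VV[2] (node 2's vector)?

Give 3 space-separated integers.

Initial: VV[0]=[0, 0, 0]
Initial: VV[1]=[0, 0, 0]
Initial: VV[2]=[0, 0, 0]
Event 1: SEND 1->0: VV[1][1]++ -> VV[1]=[0, 1, 0], msg_vec=[0, 1, 0]; VV[0]=max(VV[0],msg_vec) then VV[0][0]++ -> VV[0]=[1, 1, 0]
Event 2: LOCAL 2: VV[2][2]++ -> VV[2]=[0, 0, 1]
Event 3: SEND 2->1: VV[2][2]++ -> VV[2]=[0, 0, 2], msg_vec=[0, 0, 2]; VV[1]=max(VV[1],msg_vec) then VV[1][1]++ -> VV[1]=[0, 2, 2]
Event 4: SEND 1->0: VV[1][1]++ -> VV[1]=[0, 3, 2], msg_vec=[0, 3, 2]; VV[0]=max(VV[0],msg_vec) then VV[0][0]++ -> VV[0]=[2, 3, 2]
Event 5: LOCAL 1: VV[1][1]++ -> VV[1]=[0, 4, 2]
Event 6: SEND 1->2: VV[1][1]++ -> VV[1]=[0, 5, 2], msg_vec=[0, 5, 2]; VV[2]=max(VV[2],msg_vec) then VV[2][2]++ -> VV[2]=[0, 5, 3]
Event 7: LOCAL 2: VV[2][2]++ -> VV[2]=[0, 5, 4]
Event 8: SEND 1->0: VV[1][1]++ -> VV[1]=[0, 6, 2], msg_vec=[0, 6, 2]; VV[0]=max(VV[0],msg_vec) then VV[0][0]++ -> VV[0]=[3, 6, 2]
Final vectors: VV[0]=[3, 6, 2]; VV[1]=[0, 6, 2]; VV[2]=[0, 5, 4]

Answer: 0 5 4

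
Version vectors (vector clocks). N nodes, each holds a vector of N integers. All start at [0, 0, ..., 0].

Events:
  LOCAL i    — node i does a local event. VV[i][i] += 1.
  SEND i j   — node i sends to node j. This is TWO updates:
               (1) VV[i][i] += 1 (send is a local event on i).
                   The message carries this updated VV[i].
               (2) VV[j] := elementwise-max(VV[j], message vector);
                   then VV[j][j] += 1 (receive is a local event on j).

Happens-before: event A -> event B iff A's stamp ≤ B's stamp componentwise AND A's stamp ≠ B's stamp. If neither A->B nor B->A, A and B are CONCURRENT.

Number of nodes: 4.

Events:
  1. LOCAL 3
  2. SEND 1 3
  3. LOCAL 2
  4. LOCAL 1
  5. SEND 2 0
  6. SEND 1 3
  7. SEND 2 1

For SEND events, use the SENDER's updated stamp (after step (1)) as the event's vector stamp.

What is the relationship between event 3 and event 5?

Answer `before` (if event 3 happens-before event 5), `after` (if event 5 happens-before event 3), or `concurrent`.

Initial: VV[0]=[0, 0, 0, 0]
Initial: VV[1]=[0, 0, 0, 0]
Initial: VV[2]=[0, 0, 0, 0]
Initial: VV[3]=[0, 0, 0, 0]
Event 1: LOCAL 3: VV[3][3]++ -> VV[3]=[0, 0, 0, 1]
Event 2: SEND 1->3: VV[1][1]++ -> VV[1]=[0, 1, 0, 0], msg_vec=[0, 1, 0, 0]; VV[3]=max(VV[3],msg_vec) then VV[3][3]++ -> VV[3]=[0, 1, 0, 2]
Event 3: LOCAL 2: VV[2][2]++ -> VV[2]=[0, 0, 1, 0]
Event 4: LOCAL 1: VV[1][1]++ -> VV[1]=[0, 2, 0, 0]
Event 5: SEND 2->0: VV[2][2]++ -> VV[2]=[0, 0, 2, 0], msg_vec=[0, 0, 2, 0]; VV[0]=max(VV[0],msg_vec) then VV[0][0]++ -> VV[0]=[1, 0, 2, 0]
Event 6: SEND 1->3: VV[1][1]++ -> VV[1]=[0, 3, 0, 0], msg_vec=[0, 3, 0, 0]; VV[3]=max(VV[3],msg_vec) then VV[3][3]++ -> VV[3]=[0, 3, 0, 3]
Event 7: SEND 2->1: VV[2][2]++ -> VV[2]=[0, 0, 3, 0], msg_vec=[0, 0, 3, 0]; VV[1]=max(VV[1],msg_vec) then VV[1][1]++ -> VV[1]=[0, 4, 3, 0]
Event 3 stamp: [0, 0, 1, 0]
Event 5 stamp: [0, 0, 2, 0]
[0, 0, 1, 0] <= [0, 0, 2, 0]? True
[0, 0, 2, 0] <= [0, 0, 1, 0]? False
Relation: before

Answer: before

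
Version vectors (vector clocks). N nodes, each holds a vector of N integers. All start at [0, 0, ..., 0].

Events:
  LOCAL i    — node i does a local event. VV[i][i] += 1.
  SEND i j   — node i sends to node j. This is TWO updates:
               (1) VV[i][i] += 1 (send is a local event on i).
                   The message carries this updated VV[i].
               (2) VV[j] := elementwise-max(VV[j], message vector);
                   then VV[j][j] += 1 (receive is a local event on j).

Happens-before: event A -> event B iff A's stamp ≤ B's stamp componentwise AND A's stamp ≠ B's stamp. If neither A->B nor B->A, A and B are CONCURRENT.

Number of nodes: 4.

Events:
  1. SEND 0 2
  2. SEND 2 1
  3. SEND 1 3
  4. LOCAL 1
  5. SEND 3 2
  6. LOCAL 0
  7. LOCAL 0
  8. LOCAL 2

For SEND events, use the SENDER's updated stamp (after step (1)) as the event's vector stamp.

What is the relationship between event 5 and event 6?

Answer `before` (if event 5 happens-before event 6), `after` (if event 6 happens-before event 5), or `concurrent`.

Initial: VV[0]=[0, 0, 0, 0]
Initial: VV[1]=[0, 0, 0, 0]
Initial: VV[2]=[0, 0, 0, 0]
Initial: VV[3]=[0, 0, 0, 0]
Event 1: SEND 0->2: VV[0][0]++ -> VV[0]=[1, 0, 0, 0], msg_vec=[1, 0, 0, 0]; VV[2]=max(VV[2],msg_vec) then VV[2][2]++ -> VV[2]=[1, 0, 1, 0]
Event 2: SEND 2->1: VV[2][2]++ -> VV[2]=[1, 0, 2, 0], msg_vec=[1, 0, 2, 0]; VV[1]=max(VV[1],msg_vec) then VV[1][1]++ -> VV[1]=[1, 1, 2, 0]
Event 3: SEND 1->3: VV[1][1]++ -> VV[1]=[1, 2, 2, 0], msg_vec=[1, 2, 2, 0]; VV[3]=max(VV[3],msg_vec) then VV[3][3]++ -> VV[3]=[1, 2, 2, 1]
Event 4: LOCAL 1: VV[1][1]++ -> VV[1]=[1, 3, 2, 0]
Event 5: SEND 3->2: VV[3][3]++ -> VV[3]=[1, 2, 2, 2], msg_vec=[1, 2, 2, 2]; VV[2]=max(VV[2],msg_vec) then VV[2][2]++ -> VV[2]=[1, 2, 3, 2]
Event 6: LOCAL 0: VV[0][0]++ -> VV[0]=[2, 0, 0, 0]
Event 7: LOCAL 0: VV[0][0]++ -> VV[0]=[3, 0, 0, 0]
Event 8: LOCAL 2: VV[2][2]++ -> VV[2]=[1, 2, 4, 2]
Event 5 stamp: [1, 2, 2, 2]
Event 6 stamp: [2, 0, 0, 0]
[1, 2, 2, 2] <= [2, 0, 0, 0]? False
[2, 0, 0, 0] <= [1, 2, 2, 2]? False
Relation: concurrent

Answer: concurrent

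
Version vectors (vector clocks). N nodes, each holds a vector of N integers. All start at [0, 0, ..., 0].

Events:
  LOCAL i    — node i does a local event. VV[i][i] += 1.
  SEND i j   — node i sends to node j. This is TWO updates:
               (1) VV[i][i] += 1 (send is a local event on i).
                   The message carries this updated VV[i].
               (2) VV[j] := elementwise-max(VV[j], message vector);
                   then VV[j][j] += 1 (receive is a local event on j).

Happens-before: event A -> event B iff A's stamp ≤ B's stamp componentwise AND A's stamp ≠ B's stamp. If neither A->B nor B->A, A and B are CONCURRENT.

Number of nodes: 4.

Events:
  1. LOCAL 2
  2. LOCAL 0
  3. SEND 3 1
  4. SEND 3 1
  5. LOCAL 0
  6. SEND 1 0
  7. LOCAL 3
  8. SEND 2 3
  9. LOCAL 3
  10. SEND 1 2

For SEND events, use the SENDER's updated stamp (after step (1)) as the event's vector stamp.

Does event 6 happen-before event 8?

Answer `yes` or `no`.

Initial: VV[0]=[0, 0, 0, 0]
Initial: VV[1]=[0, 0, 0, 0]
Initial: VV[2]=[0, 0, 0, 0]
Initial: VV[3]=[0, 0, 0, 0]
Event 1: LOCAL 2: VV[2][2]++ -> VV[2]=[0, 0, 1, 0]
Event 2: LOCAL 0: VV[0][0]++ -> VV[0]=[1, 0, 0, 0]
Event 3: SEND 3->1: VV[3][3]++ -> VV[3]=[0, 0, 0, 1], msg_vec=[0, 0, 0, 1]; VV[1]=max(VV[1],msg_vec) then VV[1][1]++ -> VV[1]=[0, 1, 0, 1]
Event 4: SEND 3->1: VV[3][3]++ -> VV[3]=[0, 0, 0, 2], msg_vec=[0, 0, 0, 2]; VV[1]=max(VV[1],msg_vec) then VV[1][1]++ -> VV[1]=[0, 2, 0, 2]
Event 5: LOCAL 0: VV[0][0]++ -> VV[0]=[2, 0, 0, 0]
Event 6: SEND 1->0: VV[1][1]++ -> VV[1]=[0, 3, 0, 2], msg_vec=[0, 3, 0, 2]; VV[0]=max(VV[0],msg_vec) then VV[0][0]++ -> VV[0]=[3, 3, 0, 2]
Event 7: LOCAL 3: VV[3][3]++ -> VV[3]=[0, 0, 0, 3]
Event 8: SEND 2->3: VV[2][2]++ -> VV[2]=[0, 0, 2, 0], msg_vec=[0, 0, 2, 0]; VV[3]=max(VV[3],msg_vec) then VV[3][3]++ -> VV[3]=[0, 0, 2, 4]
Event 9: LOCAL 3: VV[3][3]++ -> VV[3]=[0, 0, 2, 5]
Event 10: SEND 1->2: VV[1][1]++ -> VV[1]=[0, 4, 0, 2], msg_vec=[0, 4, 0, 2]; VV[2]=max(VV[2],msg_vec) then VV[2][2]++ -> VV[2]=[0, 4, 3, 2]
Event 6 stamp: [0, 3, 0, 2]
Event 8 stamp: [0, 0, 2, 0]
[0, 3, 0, 2] <= [0, 0, 2, 0]? False. Equal? False. Happens-before: False

Answer: no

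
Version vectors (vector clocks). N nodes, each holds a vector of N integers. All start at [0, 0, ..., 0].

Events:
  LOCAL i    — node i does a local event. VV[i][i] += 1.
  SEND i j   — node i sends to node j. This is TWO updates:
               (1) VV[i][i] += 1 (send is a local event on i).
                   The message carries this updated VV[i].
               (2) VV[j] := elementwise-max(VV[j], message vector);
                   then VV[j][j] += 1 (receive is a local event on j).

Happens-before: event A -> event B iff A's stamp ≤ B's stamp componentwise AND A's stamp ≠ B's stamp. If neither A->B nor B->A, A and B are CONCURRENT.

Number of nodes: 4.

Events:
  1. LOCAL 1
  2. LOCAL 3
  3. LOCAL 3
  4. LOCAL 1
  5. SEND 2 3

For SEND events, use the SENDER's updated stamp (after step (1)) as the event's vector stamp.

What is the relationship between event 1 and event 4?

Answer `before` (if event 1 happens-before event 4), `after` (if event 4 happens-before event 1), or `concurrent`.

Initial: VV[0]=[0, 0, 0, 0]
Initial: VV[1]=[0, 0, 0, 0]
Initial: VV[2]=[0, 0, 0, 0]
Initial: VV[3]=[0, 0, 0, 0]
Event 1: LOCAL 1: VV[1][1]++ -> VV[1]=[0, 1, 0, 0]
Event 2: LOCAL 3: VV[3][3]++ -> VV[3]=[0, 0, 0, 1]
Event 3: LOCAL 3: VV[3][3]++ -> VV[3]=[0, 0, 0, 2]
Event 4: LOCAL 1: VV[1][1]++ -> VV[1]=[0, 2, 0, 0]
Event 5: SEND 2->3: VV[2][2]++ -> VV[2]=[0, 0, 1, 0], msg_vec=[0, 0, 1, 0]; VV[3]=max(VV[3],msg_vec) then VV[3][3]++ -> VV[3]=[0, 0, 1, 3]
Event 1 stamp: [0, 1, 0, 0]
Event 4 stamp: [0, 2, 0, 0]
[0, 1, 0, 0] <= [0, 2, 0, 0]? True
[0, 2, 0, 0] <= [0, 1, 0, 0]? False
Relation: before

Answer: before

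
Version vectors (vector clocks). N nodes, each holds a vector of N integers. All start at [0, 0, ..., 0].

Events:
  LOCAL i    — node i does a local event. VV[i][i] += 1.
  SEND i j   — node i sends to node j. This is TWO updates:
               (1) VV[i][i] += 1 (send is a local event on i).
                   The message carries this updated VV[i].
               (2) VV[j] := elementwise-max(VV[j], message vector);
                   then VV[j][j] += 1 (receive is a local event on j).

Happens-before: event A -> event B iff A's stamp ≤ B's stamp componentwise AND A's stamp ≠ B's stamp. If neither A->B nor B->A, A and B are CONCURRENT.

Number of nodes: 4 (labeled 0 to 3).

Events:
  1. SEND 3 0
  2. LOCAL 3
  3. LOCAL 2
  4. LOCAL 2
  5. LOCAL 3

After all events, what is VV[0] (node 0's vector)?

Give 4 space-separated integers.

Answer: 1 0 0 1

Derivation:
Initial: VV[0]=[0, 0, 0, 0]
Initial: VV[1]=[0, 0, 0, 0]
Initial: VV[2]=[0, 0, 0, 0]
Initial: VV[3]=[0, 0, 0, 0]
Event 1: SEND 3->0: VV[3][3]++ -> VV[3]=[0, 0, 0, 1], msg_vec=[0, 0, 0, 1]; VV[0]=max(VV[0],msg_vec) then VV[0][0]++ -> VV[0]=[1, 0, 0, 1]
Event 2: LOCAL 3: VV[3][3]++ -> VV[3]=[0, 0, 0, 2]
Event 3: LOCAL 2: VV[2][2]++ -> VV[2]=[0, 0, 1, 0]
Event 4: LOCAL 2: VV[2][2]++ -> VV[2]=[0, 0, 2, 0]
Event 5: LOCAL 3: VV[3][3]++ -> VV[3]=[0, 0, 0, 3]
Final vectors: VV[0]=[1, 0, 0, 1]; VV[1]=[0, 0, 0, 0]; VV[2]=[0, 0, 2, 0]; VV[3]=[0, 0, 0, 3]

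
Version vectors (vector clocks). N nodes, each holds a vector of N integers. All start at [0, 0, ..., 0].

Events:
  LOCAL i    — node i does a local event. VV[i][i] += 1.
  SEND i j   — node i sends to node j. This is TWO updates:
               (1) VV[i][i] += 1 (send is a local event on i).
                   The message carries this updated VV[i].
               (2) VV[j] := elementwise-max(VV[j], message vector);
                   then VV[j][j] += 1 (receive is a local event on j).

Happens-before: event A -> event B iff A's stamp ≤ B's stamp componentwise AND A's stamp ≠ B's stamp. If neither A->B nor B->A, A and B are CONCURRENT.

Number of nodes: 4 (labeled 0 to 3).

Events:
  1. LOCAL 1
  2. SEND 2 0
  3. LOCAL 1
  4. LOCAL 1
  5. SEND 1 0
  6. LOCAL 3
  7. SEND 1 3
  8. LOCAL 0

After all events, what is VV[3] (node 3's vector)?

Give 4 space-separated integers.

Initial: VV[0]=[0, 0, 0, 0]
Initial: VV[1]=[0, 0, 0, 0]
Initial: VV[2]=[0, 0, 0, 0]
Initial: VV[3]=[0, 0, 0, 0]
Event 1: LOCAL 1: VV[1][1]++ -> VV[1]=[0, 1, 0, 0]
Event 2: SEND 2->0: VV[2][2]++ -> VV[2]=[0, 0, 1, 0], msg_vec=[0, 0, 1, 0]; VV[0]=max(VV[0],msg_vec) then VV[0][0]++ -> VV[0]=[1, 0, 1, 0]
Event 3: LOCAL 1: VV[1][1]++ -> VV[1]=[0, 2, 0, 0]
Event 4: LOCAL 1: VV[1][1]++ -> VV[1]=[0, 3, 0, 0]
Event 5: SEND 1->0: VV[1][1]++ -> VV[1]=[0, 4, 0, 0], msg_vec=[0, 4, 0, 0]; VV[0]=max(VV[0],msg_vec) then VV[0][0]++ -> VV[0]=[2, 4, 1, 0]
Event 6: LOCAL 3: VV[3][3]++ -> VV[3]=[0, 0, 0, 1]
Event 7: SEND 1->3: VV[1][1]++ -> VV[1]=[0, 5, 0, 0], msg_vec=[0, 5, 0, 0]; VV[3]=max(VV[3],msg_vec) then VV[3][3]++ -> VV[3]=[0, 5, 0, 2]
Event 8: LOCAL 0: VV[0][0]++ -> VV[0]=[3, 4, 1, 0]
Final vectors: VV[0]=[3, 4, 1, 0]; VV[1]=[0, 5, 0, 0]; VV[2]=[0, 0, 1, 0]; VV[3]=[0, 5, 0, 2]

Answer: 0 5 0 2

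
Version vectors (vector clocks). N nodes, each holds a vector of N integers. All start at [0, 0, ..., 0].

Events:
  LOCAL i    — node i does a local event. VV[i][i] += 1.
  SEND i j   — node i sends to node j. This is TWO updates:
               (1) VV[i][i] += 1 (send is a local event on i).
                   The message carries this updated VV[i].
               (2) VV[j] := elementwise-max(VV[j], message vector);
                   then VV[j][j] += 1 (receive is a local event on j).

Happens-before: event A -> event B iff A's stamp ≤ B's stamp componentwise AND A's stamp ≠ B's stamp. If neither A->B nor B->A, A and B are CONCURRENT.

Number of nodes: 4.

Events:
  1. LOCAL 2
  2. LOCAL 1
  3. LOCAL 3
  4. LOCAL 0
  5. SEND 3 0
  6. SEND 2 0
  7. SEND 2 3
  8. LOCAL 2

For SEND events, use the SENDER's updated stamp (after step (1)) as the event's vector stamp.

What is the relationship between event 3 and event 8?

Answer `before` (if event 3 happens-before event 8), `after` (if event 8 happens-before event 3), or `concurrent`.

Initial: VV[0]=[0, 0, 0, 0]
Initial: VV[1]=[0, 0, 0, 0]
Initial: VV[2]=[0, 0, 0, 0]
Initial: VV[3]=[0, 0, 0, 0]
Event 1: LOCAL 2: VV[2][2]++ -> VV[2]=[0, 0, 1, 0]
Event 2: LOCAL 1: VV[1][1]++ -> VV[1]=[0, 1, 0, 0]
Event 3: LOCAL 3: VV[3][3]++ -> VV[3]=[0, 0, 0, 1]
Event 4: LOCAL 0: VV[0][0]++ -> VV[0]=[1, 0, 0, 0]
Event 5: SEND 3->0: VV[3][3]++ -> VV[3]=[0, 0, 0, 2], msg_vec=[0, 0, 0, 2]; VV[0]=max(VV[0],msg_vec) then VV[0][0]++ -> VV[0]=[2, 0, 0, 2]
Event 6: SEND 2->0: VV[2][2]++ -> VV[2]=[0, 0, 2, 0], msg_vec=[0, 0, 2, 0]; VV[0]=max(VV[0],msg_vec) then VV[0][0]++ -> VV[0]=[3, 0, 2, 2]
Event 7: SEND 2->3: VV[2][2]++ -> VV[2]=[0, 0, 3, 0], msg_vec=[0, 0, 3, 0]; VV[3]=max(VV[3],msg_vec) then VV[3][3]++ -> VV[3]=[0, 0, 3, 3]
Event 8: LOCAL 2: VV[2][2]++ -> VV[2]=[0, 0, 4, 0]
Event 3 stamp: [0, 0, 0, 1]
Event 8 stamp: [0, 0, 4, 0]
[0, 0, 0, 1] <= [0, 0, 4, 0]? False
[0, 0, 4, 0] <= [0, 0, 0, 1]? False
Relation: concurrent

Answer: concurrent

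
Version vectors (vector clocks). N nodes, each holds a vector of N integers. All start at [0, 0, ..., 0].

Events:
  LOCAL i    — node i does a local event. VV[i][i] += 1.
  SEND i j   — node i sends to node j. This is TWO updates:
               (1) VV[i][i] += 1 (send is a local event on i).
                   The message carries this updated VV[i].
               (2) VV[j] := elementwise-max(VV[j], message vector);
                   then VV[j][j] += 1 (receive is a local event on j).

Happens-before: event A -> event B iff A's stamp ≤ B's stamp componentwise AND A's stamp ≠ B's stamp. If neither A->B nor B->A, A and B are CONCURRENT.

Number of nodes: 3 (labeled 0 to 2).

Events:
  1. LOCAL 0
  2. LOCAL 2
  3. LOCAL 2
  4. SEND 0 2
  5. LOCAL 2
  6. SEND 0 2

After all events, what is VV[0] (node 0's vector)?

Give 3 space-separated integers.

Answer: 3 0 0

Derivation:
Initial: VV[0]=[0, 0, 0]
Initial: VV[1]=[0, 0, 0]
Initial: VV[2]=[0, 0, 0]
Event 1: LOCAL 0: VV[0][0]++ -> VV[0]=[1, 0, 0]
Event 2: LOCAL 2: VV[2][2]++ -> VV[2]=[0, 0, 1]
Event 3: LOCAL 2: VV[2][2]++ -> VV[2]=[0, 0, 2]
Event 4: SEND 0->2: VV[0][0]++ -> VV[0]=[2, 0, 0], msg_vec=[2, 0, 0]; VV[2]=max(VV[2],msg_vec) then VV[2][2]++ -> VV[2]=[2, 0, 3]
Event 5: LOCAL 2: VV[2][2]++ -> VV[2]=[2, 0, 4]
Event 6: SEND 0->2: VV[0][0]++ -> VV[0]=[3, 0, 0], msg_vec=[3, 0, 0]; VV[2]=max(VV[2],msg_vec) then VV[2][2]++ -> VV[2]=[3, 0, 5]
Final vectors: VV[0]=[3, 0, 0]; VV[1]=[0, 0, 0]; VV[2]=[3, 0, 5]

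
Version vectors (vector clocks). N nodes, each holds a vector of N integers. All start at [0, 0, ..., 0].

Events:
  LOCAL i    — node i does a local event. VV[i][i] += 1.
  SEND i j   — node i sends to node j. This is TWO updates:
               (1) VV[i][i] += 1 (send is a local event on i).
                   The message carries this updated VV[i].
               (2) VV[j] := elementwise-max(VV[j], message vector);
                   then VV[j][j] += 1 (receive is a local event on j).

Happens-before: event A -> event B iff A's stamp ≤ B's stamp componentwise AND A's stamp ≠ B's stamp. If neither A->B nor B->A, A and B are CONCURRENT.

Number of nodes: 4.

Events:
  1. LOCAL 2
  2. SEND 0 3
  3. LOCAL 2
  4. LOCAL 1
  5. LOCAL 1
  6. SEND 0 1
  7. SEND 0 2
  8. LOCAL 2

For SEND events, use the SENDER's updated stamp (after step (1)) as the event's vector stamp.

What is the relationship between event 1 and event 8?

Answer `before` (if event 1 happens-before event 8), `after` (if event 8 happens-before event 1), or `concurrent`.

Answer: before

Derivation:
Initial: VV[0]=[0, 0, 0, 0]
Initial: VV[1]=[0, 0, 0, 0]
Initial: VV[2]=[0, 0, 0, 0]
Initial: VV[3]=[0, 0, 0, 0]
Event 1: LOCAL 2: VV[2][2]++ -> VV[2]=[0, 0, 1, 0]
Event 2: SEND 0->3: VV[0][0]++ -> VV[0]=[1, 0, 0, 0], msg_vec=[1, 0, 0, 0]; VV[3]=max(VV[3],msg_vec) then VV[3][3]++ -> VV[3]=[1, 0, 0, 1]
Event 3: LOCAL 2: VV[2][2]++ -> VV[2]=[0, 0, 2, 0]
Event 4: LOCAL 1: VV[1][1]++ -> VV[1]=[0, 1, 0, 0]
Event 5: LOCAL 1: VV[1][1]++ -> VV[1]=[0, 2, 0, 0]
Event 6: SEND 0->1: VV[0][0]++ -> VV[0]=[2, 0, 0, 0], msg_vec=[2, 0, 0, 0]; VV[1]=max(VV[1],msg_vec) then VV[1][1]++ -> VV[1]=[2, 3, 0, 0]
Event 7: SEND 0->2: VV[0][0]++ -> VV[0]=[3, 0, 0, 0], msg_vec=[3, 0, 0, 0]; VV[2]=max(VV[2],msg_vec) then VV[2][2]++ -> VV[2]=[3, 0, 3, 0]
Event 8: LOCAL 2: VV[2][2]++ -> VV[2]=[3, 0, 4, 0]
Event 1 stamp: [0, 0, 1, 0]
Event 8 stamp: [3, 0, 4, 0]
[0, 0, 1, 0] <= [3, 0, 4, 0]? True
[3, 0, 4, 0] <= [0, 0, 1, 0]? False
Relation: before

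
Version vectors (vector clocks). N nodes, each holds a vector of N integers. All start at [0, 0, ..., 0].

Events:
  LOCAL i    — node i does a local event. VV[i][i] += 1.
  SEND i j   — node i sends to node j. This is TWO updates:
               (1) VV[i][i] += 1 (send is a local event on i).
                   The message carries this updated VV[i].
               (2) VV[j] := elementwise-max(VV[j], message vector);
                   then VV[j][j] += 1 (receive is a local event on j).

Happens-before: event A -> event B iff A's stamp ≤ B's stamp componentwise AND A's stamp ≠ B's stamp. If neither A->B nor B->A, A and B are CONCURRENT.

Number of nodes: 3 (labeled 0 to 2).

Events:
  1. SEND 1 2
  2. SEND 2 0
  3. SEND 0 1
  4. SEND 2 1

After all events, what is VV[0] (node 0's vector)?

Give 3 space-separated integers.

Answer: 2 1 2

Derivation:
Initial: VV[0]=[0, 0, 0]
Initial: VV[1]=[0, 0, 0]
Initial: VV[2]=[0, 0, 0]
Event 1: SEND 1->2: VV[1][1]++ -> VV[1]=[0, 1, 0], msg_vec=[0, 1, 0]; VV[2]=max(VV[2],msg_vec) then VV[2][2]++ -> VV[2]=[0, 1, 1]
Event 2: SEND 2->0: VV[2][2]++ -> VV[2]=[0, 1, 2], msg_vec=[0, 1, 2]; VV[0]=max(VV[0],msg_vec) then VV[0][0]++ -> VV[0]=[1, 1, 2]
Event 3: SEND 0->1: VV[0][0]++ -> VV[0]=[2, 1, 2], msg_vec=[2, 1, 2]; VV[1]=max(VV[1],msg_vec) then VV[1][1]++ -> VV[1]=[2, 2, 2]
Event 4: SEND 2->1: VV[2][2]++ -> VV[2]=[0, 1, 3], msg_vec=[0, 1, 3]; VV[1]=max(VV[1],msg_vec) then VV[1][1]++ -> VV[1]=[2, 3, 3]
Final vectors: VV[0]=[2, 1, 2]; VV[1]=[2, 3, 3]; VV[2]=[0, 1, 3]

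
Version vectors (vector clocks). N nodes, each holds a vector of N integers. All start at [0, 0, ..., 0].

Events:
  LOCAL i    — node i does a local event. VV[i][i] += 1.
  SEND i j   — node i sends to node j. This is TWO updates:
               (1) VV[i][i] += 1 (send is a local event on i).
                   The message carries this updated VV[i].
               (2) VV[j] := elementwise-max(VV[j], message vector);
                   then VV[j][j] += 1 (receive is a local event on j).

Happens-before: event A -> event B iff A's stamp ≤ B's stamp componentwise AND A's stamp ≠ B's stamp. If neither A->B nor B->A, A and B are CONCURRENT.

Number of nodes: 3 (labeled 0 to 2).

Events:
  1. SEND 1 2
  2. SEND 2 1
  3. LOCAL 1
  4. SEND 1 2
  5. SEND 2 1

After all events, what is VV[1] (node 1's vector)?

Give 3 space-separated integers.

Answer: 0 5 4

Derivation:
Initial: VV[0]=[0, 0, 0]
Initial: VV[1]=[0, 0, 0]
Initial: VV[2]=[0, 0, 0]
Event 1: SEND 1->2: VV[1][1]++ -> VV[1]=[0, 1, 0], msg_vec=[0, 1, 0]; VV[2]=max(VV[2],msg_vec) then VV[2][2]++ -> VV[2]=[0, 1, 1]
Event 2: SEND 2->1: VV[2][2]++ -> VV[2]=[0, 1, 2], msg_vec=[0, 1, 2]; VV[1]=max(VV[1],msg_vec) then VV[1][1]++ -> VV[1]=[0, 2, 2]
Event 3: LOCAL 1: VV[1][1]++ -> VV[1]=[0, 3, 2]
Event 4: SEND 1->2: VV[1][1]++ -> VV[1]=[0, 4, 2], msg_vec=[0, 4, 2]; VV[2]=max(VV[2],msg_vec) then VV[2][2]++ -> VV[2]=[0, 4, 3]
Event 5: SEND 2->1: VV[2][2]++ -> VV[2]=[0, 4, 4], msg_vec=[0, 4, 4]; VV[1]=max(VV[1],msg_vec) then VV[1][1]++ -> VV[1]=[0, 5, 4]
Final vectors: VV[0]=[0, 0, 0]; VV[1]=[0, 5, 4]; VV[2]=[0, 4, 4]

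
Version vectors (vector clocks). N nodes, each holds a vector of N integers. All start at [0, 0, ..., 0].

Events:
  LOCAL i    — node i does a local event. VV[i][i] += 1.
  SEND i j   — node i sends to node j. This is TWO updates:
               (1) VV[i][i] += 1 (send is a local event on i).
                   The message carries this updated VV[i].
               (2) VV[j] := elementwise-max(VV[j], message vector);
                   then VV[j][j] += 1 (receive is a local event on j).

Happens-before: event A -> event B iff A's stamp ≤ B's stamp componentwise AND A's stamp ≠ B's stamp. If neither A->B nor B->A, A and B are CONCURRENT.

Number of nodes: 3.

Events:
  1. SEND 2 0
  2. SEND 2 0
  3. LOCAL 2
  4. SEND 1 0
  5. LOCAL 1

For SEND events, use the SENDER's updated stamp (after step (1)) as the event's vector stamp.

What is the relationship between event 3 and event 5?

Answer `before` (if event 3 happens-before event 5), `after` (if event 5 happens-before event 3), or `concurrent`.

Answer: concurrent

Derivation:
Initial: VV[0]=[0, 0, 0]
Initial: VV[1]=[0, 0, 0]
Initial: VV[2]=[0, 0, 0]
Event 1: SEND 2->0: VV[2][2]++ -> VV[2]=[0, 0, 1], msg_vec=[0, 0, 1]; VV[0]=max(VV[0],msg_vec) then VV[0][0]++ -> VV[0]=[1, 0, 1]
Event 2: SEND 2->0: VV[2][2]++ -> VV[2]=[0, 0, 2], msg_vec=[0, 0, 2]; VV[0]=max(VV[0],msg_vec) then VV[0][0]++ -> VV[0]=[2, 0, 2]
Event 3: LOCAL 2: VV[2][2]++ -> VV[2]=[0, 0, 3]
Event 4: SEND 1->0: VV[1][1]++ -> VV[1]=[0, 1, 0], msg_vec=[0, 1, 0]; VV[0]=max(VV[0],msg_vec) then VV[0][0]++ -> VV[0]=[3, 1, 2]
Event 5: LOCAL 1: VV[1][1]++ -> VV[1]=[0, 2, 0]
Event 3 stamp: [0, 0, 3]
Event 5 stamp: [0, 2, 0]
[0, 0, 3] <= [0, 2, 0]? False
[0, 2, 0] <= [0, 0, 3]? False
Relation: concurrent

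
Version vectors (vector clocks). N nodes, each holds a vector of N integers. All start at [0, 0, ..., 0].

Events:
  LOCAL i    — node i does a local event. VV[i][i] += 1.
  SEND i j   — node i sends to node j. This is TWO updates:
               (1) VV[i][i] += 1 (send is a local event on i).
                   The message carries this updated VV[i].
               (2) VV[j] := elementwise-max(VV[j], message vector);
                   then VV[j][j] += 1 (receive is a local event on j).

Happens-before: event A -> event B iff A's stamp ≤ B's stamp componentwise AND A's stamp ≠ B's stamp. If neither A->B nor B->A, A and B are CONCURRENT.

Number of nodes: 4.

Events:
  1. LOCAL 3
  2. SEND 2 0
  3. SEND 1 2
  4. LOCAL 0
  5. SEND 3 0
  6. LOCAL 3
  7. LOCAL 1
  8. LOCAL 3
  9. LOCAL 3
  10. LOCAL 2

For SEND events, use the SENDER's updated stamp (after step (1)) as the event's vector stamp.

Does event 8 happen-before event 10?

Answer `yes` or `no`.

Initial: VV[0]=[0, 0, 0, 0]
Initial: VV[1]=[0, 0, 0, 0]
Initial: VV[2]=[0, 0, 0, 0]
Initial: VV[3]=[0, 0, 0, 0]
Event 1: LOCAL 3: VV[3][3]++ -> VV[3]=[0, 0, 0, 1]
Event 2: SEND 2->0: VV[2][2]++ -> VV[2]=[0, 0, 1, 0], msg_vec=[0, 0, 1, 0]; VV[0]=max(VV[0],msg_vec) then VV[0][0]++ -> VV[0]=[1, 0, 1, 0]
Event 3: SEND 1->2: VV[1][1]++ -> VV[1]=[0, 1, 0, 0], msg_vec=[0, 1, 0, 0]; VV[2]=max(VV[2],msg_vec) then VV[2][2]++ -> VV[2]=[0, 1, 2, 0]
Event 4: LOCAL 0: VV[0][0]++ -> VV[0]=[2, 0, 1, 0]
Event 5: SEND 3->0: VV[3][3]++ -> VV[3]=[0, 0, 0, 2], msg_vec=[0, 0, 0, 2]; VV[0]=max(VV[0],msg_vec) then VV[0][0]++ -> VV[0]=[3, 0, 1, 2]
Event 6: LOCAL 3: VV[3][3]++ -> VV[3]=[0, 0, 0, 3]
Event 7: LOCAL 1: VV[1][1]++ -> VV[1]=[0, 2, 0, 0]
Event 8: LOCAL 3: VV[3][3]++ -> VV[3]=[0, 0, 0, 4]
Event 9: LOCAL 3: VV[3][3]++ -> VV[3]=[0, 0, 0, 5]
Event 10: LOCAL 2: VV[2][2]++ -> VV[2]=[0, 1, 3, 0]
Event 8 stamp: [0, 0, 0, 4]
Event 10 stamp: [0, 1, 3, 0]
[0, 0, 0, 4] <= [0, 1, 3, 0]? False. Equal? False. Happens-before: False

Answer: no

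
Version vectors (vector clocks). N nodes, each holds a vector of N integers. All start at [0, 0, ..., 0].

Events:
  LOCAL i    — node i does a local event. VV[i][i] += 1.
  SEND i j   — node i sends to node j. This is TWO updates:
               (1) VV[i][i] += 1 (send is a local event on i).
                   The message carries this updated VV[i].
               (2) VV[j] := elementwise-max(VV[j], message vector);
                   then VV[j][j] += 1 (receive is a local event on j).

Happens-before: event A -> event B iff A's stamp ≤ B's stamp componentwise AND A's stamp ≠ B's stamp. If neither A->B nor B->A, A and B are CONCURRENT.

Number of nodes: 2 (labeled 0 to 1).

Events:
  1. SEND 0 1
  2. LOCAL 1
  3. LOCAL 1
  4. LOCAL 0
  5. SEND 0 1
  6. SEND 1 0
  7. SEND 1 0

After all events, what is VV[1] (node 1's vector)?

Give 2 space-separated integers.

Answer: 3 6

Derivation:
Initial: VV[0]=[0, 0]
Initial: VV[1]=[0, 0]
Event 1: SEND 0->1: VV[0][0]++ -> VV[0]=[1, 0], msg_vec=[1, 0]; VV[1]=max(VV[1],msg_vec) then VV[1][1]++ -> VV[1]=[1, 1]
Event 2: LOCAL 1: VV[1][1]++ -> VV[1]=[1, 2]
Event 3: LOCAL 1: VV[1][1]++ -> VV[1]=[1, 3]
Event 4: LOCAL 0: VV[0][0]++ -> VV[0]=[2, 0]
Event 5: SEND 0->1: VV[0][0]++ -> VV[0]=[3, 0], msg_vec=[3, 0]; VV[1]=max(VV[1],msg_vec) then VV[1][1]++ -> VV[1]=[3, 4]
Event 6: SEND 1->0: VV[1][1]++ -> VV[1]=[3, 5], msg_vec=[3, 5]; VV[0]=max(VV[0],msg_vec) then VV[0][0]++ -> VV[0]=[4, 5]
Event 7: SEND 1->0: VV[1][1]++ -> VV[1]=[3, 6], msg_vec=[3, 6]; VV[0]=max(VV[0],msg_vec) then VV[0][0]++ -> VV[0]=[5, 6]
Final vectors: VV[0]=[5, 6]; VV[1]=[3, 6]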